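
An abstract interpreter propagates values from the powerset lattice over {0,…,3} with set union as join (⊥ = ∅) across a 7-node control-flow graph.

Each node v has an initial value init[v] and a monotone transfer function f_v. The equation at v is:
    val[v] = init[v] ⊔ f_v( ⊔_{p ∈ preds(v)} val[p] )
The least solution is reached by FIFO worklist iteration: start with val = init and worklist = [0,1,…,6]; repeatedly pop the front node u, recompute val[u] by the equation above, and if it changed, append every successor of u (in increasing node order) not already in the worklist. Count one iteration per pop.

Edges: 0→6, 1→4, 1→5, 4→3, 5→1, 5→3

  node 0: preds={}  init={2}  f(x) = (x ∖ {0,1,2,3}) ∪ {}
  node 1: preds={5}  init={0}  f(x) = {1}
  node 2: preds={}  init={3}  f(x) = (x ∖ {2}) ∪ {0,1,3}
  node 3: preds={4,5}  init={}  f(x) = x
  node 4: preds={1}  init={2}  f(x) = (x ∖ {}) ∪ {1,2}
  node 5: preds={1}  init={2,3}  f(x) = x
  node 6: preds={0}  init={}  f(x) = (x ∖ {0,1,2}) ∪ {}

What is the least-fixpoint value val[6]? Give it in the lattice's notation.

{}

Trace (9 dequeues):
  [1] u=0 | in {} | out {2} | ==
  [2] u=1 | in {2,3} | out {0,1} | prev {0} | push {}
  [3] u=2 | in {} | out {0,1,3} | prev {3} | push {}
  [4] u=3 | in {2,3} | out {2,3} | prev {} | push {}
  [5] u=4 | in {0,1} | out {0,1,2} | prev {2} | push {3}
  [6] u=5 | in {0,1} | out {0,1,2,3} | prev {2,3} | push {1}
  [7] u=6 | in {2} | out {} | ==
  [8] u=3 | in {0,1,2,3} | out {0,1,2,3} | prev {2,3} | push {}
  [9] u=1 | in {0,1,2,3} | out {0,1} | ==

Converged values:
  [0] {2}
  [1] {0,1}
  [2] {0,1,3}
  [3] {0,1,2,3}
  [4] {0,1,2}
  [5] {0,1,2,3}
  [6] {}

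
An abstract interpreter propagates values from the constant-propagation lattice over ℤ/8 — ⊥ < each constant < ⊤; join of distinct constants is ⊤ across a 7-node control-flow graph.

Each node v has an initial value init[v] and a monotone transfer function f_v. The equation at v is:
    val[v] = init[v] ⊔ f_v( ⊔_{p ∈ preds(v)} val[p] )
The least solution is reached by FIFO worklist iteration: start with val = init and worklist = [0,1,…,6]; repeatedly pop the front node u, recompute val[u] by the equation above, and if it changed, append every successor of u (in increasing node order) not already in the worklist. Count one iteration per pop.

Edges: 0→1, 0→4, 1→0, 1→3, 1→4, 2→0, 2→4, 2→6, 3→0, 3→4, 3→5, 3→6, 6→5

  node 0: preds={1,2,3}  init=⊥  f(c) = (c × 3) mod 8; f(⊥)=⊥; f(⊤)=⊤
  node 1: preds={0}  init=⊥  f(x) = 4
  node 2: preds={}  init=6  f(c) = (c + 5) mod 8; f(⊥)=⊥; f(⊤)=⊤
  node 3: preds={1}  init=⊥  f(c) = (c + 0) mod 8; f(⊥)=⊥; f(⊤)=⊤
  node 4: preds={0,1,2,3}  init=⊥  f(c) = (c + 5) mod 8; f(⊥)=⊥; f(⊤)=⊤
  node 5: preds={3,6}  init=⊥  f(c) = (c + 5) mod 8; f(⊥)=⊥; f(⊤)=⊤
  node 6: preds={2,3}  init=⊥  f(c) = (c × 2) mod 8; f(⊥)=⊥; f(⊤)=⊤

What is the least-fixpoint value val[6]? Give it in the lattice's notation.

Trace (11 dequeues):
  [1] u=0 | in 6 | out 2 | prev ⊥ | push {}
  [2] u=1 | in 2 | out 4 | prev ⊥ | push {0}
  [3] u=2 | in ⊥ | out 6 | ==
  [4] u=3 | in 4 | out 4 | prev ⊥ | push {}
  [5] u=4 | in ⊤ | out ⊤ | prev ⊥ | push {}
  [6] u=5 | in 4 | out 1 | prev ⊥ | push {}
  [7] u=6 | in ⊤ | out ⊤ | prev ⊥ | push {5}
  [8] u=0 | in ⊤ | out ⊤ | prev 2 | push {1,4}
  [9] u=5 | in ⊤ | out ⊤ | prev 1 | push {}
  [10] u=1 | in ⊤ | out 4 | ==
  [11] u=4 | in ⊤ | out ⊤ | ==

Converged values:
  [0] ⊤
  [1] 4
  [2] 6
  [3] 4
  [4] ⊤
  [5] ⊤
  [6] ⊤

⊤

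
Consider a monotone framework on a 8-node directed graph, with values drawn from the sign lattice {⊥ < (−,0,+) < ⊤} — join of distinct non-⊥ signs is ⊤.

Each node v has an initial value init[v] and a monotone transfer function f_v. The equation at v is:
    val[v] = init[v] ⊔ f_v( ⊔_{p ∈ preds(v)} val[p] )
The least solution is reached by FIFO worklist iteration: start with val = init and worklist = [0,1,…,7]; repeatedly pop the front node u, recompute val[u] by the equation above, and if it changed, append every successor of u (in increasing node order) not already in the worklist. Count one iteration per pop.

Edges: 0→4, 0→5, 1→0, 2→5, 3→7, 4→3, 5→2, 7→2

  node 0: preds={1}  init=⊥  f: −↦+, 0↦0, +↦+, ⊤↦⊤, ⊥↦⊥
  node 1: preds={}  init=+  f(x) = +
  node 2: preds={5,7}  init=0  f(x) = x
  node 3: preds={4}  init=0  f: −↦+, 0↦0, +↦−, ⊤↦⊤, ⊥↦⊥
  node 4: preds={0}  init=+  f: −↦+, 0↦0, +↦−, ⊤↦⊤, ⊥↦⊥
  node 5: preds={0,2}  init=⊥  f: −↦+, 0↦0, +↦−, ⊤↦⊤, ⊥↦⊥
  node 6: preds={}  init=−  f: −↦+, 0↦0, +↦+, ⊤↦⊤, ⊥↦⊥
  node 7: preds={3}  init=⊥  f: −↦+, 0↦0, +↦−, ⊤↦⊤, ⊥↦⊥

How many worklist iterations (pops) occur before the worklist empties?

Iteration log — 11 steps:
  step 1. node 0  ⊔preds=+  new=+  old=⊥  +wl: 
  step 2. node 1  ⊔preds=⊥  new=+  stable
  step 3. node 2  ⊔preds=⊥  new=0  stable
  step 4. node 3  ⊔preds=+  new=⊤  old=0  +wl: 
  step 5. node 4  ⊔preds=+  new=⊤  old=+  +wl: 3
  step 6. node 5  ⊔preds=⊤  new=⊤  old=⊥  +wl: 2
  step 7. node 6  ⊔preds=⊥  new=−  stable
  step 8. node 7  ⊔preds=⊤  new=⊤  old=⊥  +wl: 
  step 9. node 3  ⊔preds=⊤  new=⊤  stable
  step 10. node 2  ⊔preds=⊤  new=⊤  old=0  +wl: 5
  step 11. node 5  ⊔preds=⊤  new=⊤  stable

Least fixpoint reached:
  node 0: +
  node 1: +
  node 2: ⊤
  node 3: ⊤
  node 4: ⊤
  node 5: ⊤
  node 6: −
  node 7: ⊤

11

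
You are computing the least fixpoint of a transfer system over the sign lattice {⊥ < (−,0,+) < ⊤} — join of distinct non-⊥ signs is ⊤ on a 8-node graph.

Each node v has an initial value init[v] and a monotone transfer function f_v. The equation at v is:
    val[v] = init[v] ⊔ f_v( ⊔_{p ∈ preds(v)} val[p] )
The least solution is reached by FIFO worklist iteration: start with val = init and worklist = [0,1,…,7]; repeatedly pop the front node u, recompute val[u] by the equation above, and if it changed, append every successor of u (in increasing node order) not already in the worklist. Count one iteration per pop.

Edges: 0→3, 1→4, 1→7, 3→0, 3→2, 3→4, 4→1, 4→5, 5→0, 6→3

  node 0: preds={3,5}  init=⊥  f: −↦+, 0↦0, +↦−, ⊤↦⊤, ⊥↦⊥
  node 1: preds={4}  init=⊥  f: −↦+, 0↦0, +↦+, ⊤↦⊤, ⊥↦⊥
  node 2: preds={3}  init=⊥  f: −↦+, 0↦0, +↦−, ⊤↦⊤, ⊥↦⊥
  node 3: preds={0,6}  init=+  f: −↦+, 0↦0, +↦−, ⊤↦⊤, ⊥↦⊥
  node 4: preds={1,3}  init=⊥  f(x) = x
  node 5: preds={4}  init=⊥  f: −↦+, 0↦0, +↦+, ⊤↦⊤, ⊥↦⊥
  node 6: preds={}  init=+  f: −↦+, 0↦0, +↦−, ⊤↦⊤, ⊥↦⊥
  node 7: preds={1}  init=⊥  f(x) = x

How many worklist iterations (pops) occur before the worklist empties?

Iteration log — 14 steps:
  step 1. node 0  ⊔preds=+  new=−  old=⊥  +wl: 
  step 2. node 1  ⊔preds=⊥  new=⊥  stable
  step 3. node 2  ⊔preds=+  new=−  old=⊥  +wl: 
  step 4. node 3  ⊔preds=⊤  new=⊤  old=+  +wl: 0,2
  step 5. node 4  ⊔preds=⊤  new=⊤  old=⊥  +wl: 1
  step 6. node 5  ⊔preds=⊤  new=⊤  old=⊥  +wl: 
  step 7. node 6  ⊔preds=⊥  new=+  stable
  step 8. node 7  ⊔preds=⊥  new=⊥  stable
  step 9. node 0  ⊔preds=⊤  new=⊤  old=−  +wl: 3
  step 10. node 2  ⊔preds=⊤  new=⊤  old=−  +wl: 
  step 11. node 1  ⊔preds=⊤  new=⊤  old=⊥  +wl: 4,7
  step 12. node 3  ⊔preds=⊤  new=⊤  stable
  step 13. node 4  ⊔preds=⊤  new=⊤  stable
  step 14. node 7  ⊔preds=⊤  new=⊤  old=⊥  +wl: 

Least fixpoint reached:
  node 0: ⊤
  node 1: ⊤
  node 2: ⊤
  node 3: ⊤
  node 4: ⊤
  node 5: ⊤
  node 6: +
  node 7: ⊤

14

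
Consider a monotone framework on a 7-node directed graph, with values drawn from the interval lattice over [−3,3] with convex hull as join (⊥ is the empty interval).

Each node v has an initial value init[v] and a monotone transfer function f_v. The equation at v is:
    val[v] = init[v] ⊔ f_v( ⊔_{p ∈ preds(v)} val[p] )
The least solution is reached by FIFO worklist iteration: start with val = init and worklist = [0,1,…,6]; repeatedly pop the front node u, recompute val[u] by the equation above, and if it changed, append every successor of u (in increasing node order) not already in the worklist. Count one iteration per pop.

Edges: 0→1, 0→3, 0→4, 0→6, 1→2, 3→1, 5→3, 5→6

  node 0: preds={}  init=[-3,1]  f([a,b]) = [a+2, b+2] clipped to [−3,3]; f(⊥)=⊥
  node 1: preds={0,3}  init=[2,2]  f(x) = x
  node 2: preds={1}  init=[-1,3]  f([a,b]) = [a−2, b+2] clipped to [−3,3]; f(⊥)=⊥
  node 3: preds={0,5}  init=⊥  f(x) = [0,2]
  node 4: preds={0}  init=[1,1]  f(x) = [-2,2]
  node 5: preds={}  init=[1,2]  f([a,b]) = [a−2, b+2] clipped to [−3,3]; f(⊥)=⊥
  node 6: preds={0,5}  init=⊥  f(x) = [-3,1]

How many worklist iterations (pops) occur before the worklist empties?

Iteration log — 8 steps:
  step 1. node 0  ⊔preds=⊥  new=[-3,1]  stable
  step 2. node 1  ⊔preds=[-3,1]  new=[-3,2]  old=[2,2]  +wl: 
  step 3. node 2  ⊔preds=[-3,2]  new=[-3,3]  old=[-1,3]  +wl: 
  step 4. node 3  ⊔preds=[-3,2]  new=[0,2]  old=⊥  +wl: 1
  step 5. node 4  ⊔preds=[-3,1]  new=[-2,2]  old=[1,1]  +wl: 
  step 6. node 5  ⊔preds=⊥  new=[1,2]  stable
  step 7. node 6  ⊔preds=[-3,2]  new=[-3,1]  old=⊥  +wl: 
  step 8. node 1  ⊔preds=[-3,2]  new=[-3,2]  stable

Least fixpoint reached:
  node 0: [-3,1]
  node 1: [-3,2]
  node 2: [-3,3]
  node 3: [0,2]
  node 4: [-2,2]
  node 5: [1,2]
  node 6: [-3,1]

8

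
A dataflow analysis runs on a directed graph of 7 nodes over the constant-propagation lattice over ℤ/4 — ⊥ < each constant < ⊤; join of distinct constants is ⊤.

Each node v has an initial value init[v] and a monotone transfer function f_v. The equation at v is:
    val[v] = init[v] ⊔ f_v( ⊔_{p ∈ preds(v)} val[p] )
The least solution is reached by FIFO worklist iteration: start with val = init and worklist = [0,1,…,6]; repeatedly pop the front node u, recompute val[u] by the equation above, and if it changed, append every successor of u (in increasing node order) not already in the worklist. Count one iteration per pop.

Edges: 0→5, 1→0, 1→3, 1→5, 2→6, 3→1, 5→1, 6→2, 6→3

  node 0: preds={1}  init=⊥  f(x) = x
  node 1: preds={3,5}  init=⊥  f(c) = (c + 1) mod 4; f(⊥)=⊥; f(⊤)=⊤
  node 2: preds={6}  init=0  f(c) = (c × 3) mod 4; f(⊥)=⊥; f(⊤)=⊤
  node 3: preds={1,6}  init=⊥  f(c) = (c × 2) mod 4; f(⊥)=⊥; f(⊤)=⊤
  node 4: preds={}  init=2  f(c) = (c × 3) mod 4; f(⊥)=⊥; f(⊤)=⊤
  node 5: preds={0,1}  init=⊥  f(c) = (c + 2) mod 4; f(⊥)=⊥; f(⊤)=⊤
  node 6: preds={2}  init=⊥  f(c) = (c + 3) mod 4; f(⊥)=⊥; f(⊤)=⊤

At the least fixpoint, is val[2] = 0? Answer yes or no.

Worklist (20 pops):
  #1 pop 0: in=⊥ → ⊥ (no change)
  #2 pop 1: in=⊥ → ⊥ (no change)
  #3 pop 2: in=⊥ → 0 (no change)
  #4 pop 3: in=⊥ → ⊥ (no change)
  #5 pop 4: in=⊥ → 2 (no change)
  #6 pop 5: in=⊥ → ⊥ (no change)
  #7 pop 6: in=0 → 3 (was ⊥); enqueue [2,3]
  #8 pop 2: in=3 → ⊤ (was 0); enqueue [6]
  #9 pop 3: in=3 → 2 (was ⊥); enqueue [1]
  #10 pop 6: in=⊤ → ⊤ (was 3); enqueue [2,3]
  #11 pop 1: in=2 → 3 (was ⊥); enqueue [0,5]
  #12 pop 2: in=⊤ → ⊤ (no change)
  #13 pop 3: in=⊤ → ⊤ (was 2); enqueue [1]
  #14 pop 0: in=3 → 3 (was ⊥); enqueue []
  #15 pop 5: in=3 → 1 (was ⊥); enqueue []
  #16 pop 1: in=⊤ → ⊤ (was 3); enqueue [0,3,5]
  #17 pop 0: in=⊤ → ⊤ (was 3); enqueue []
  #18 pop 3: in=⊤ → ⊤ (no change)
  #19 pop 5: in=⊤ → ⊤ (was 1); enqueue [1]
  #20 pop 1: in=⊤ → ⊤ (no change)

Fixpoint:
  val[0] = ⊤
  val[1] = ⊤
  val[2] = ⊤
  val[3] = ⊤
  val[4] = 2
  val[5] = ⊤
  val[6] = ⊤

no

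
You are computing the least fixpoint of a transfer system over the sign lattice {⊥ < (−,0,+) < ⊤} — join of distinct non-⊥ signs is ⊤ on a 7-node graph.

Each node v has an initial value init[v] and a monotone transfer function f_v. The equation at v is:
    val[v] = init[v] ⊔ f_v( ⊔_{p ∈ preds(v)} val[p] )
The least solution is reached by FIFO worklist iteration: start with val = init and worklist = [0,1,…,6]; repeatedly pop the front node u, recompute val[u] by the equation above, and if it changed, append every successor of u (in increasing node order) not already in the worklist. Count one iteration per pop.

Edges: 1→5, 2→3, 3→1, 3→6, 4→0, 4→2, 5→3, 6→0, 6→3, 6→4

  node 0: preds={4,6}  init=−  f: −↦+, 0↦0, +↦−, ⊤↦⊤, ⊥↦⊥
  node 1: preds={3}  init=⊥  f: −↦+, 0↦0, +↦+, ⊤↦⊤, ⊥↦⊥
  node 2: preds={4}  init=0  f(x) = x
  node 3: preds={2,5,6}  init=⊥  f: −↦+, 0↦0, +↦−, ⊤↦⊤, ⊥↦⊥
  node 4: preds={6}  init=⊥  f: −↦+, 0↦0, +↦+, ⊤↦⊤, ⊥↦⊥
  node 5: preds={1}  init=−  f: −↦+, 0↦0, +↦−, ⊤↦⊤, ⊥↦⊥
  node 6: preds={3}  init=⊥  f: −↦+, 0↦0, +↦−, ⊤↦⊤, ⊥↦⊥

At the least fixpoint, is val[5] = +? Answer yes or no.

Trace (15 dequeues):
  [1] u=0 | in ⊥ | out − | ==
  [2] u=1 | in ⊥ | out ⊥ | ==
  [3] u=2 | in ⊥ | out 0 | ==
  [4] u=3 | in ⊤ | out ⊤ | prev ⊥ | push {1}
  [5] u=4 | in ⊥ | out ⊥ | ==
  [6] u=5 | in ⊥ | out − | ==
  [7] u=6 | in ⊤ | out ⊤ | prev ⊥ | push {0,3,4}
  [8] u=1 | in ⊤ | out ⊤ | prev ⊥ | push {5}
  [9] u=0 | in ⊤ | out ⊤ | prev − | push {}
  [10] u=3 | in ⊤ | out ⊤ | ==
  [11] u=4 | in ⊤ | out ⊤ | prev ⊥ | push {0,2}
  [12] u=5 | in ⊤ | out ⊤ | prev − | push {3}
  [13] u=0 | in ⊤ | out ⊤ | ==
  [14] u=2 | in ⊤ | out ⊤ | prev 0 | push {}
  [15] u=3 | in ⊤ | out ⊤ | ==

Converged values:
  [0] ⊤
  [1] ⊤
  [2] ⊤
  [3] ⊤
  [4] ⊤
  [5] ⊤
  [6] ⊤

no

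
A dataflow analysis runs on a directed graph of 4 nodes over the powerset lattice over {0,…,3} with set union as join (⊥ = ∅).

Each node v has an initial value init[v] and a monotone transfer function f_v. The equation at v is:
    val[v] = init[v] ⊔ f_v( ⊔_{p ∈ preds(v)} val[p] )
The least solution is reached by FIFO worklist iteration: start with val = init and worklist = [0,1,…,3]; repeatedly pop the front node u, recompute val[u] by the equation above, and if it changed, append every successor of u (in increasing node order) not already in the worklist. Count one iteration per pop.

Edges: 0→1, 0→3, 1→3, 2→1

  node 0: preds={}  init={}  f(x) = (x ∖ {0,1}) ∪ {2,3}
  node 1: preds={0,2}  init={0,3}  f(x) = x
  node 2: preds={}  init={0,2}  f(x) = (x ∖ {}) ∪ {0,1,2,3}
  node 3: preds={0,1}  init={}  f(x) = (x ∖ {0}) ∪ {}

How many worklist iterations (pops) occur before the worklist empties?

Worklist (6 pops):
  #1 pop 0: in={} → {2,3} (was {}); enqueue []
  #2 pop 1: in={0,2,3} → {0,2,3} (was {0,3}); enqueue []
  #3 pop 2: in={} → {0,1,2,3} (was {0,2}); enqueue [1]
  #4 pop 3: in={0,2,3} → {2,3} (was {}); enqueue []
  #5 pop 1: in={0,1,2,3} → {0,1,2,3} (was {0,2,3}); enqueue [3]
  #6 pop 3: in={0,1,2,3} → {1,2,3} (was {2,3}); enqueue []

Fixpoint:
  val[0] = {2,3}
  val[1] = {0,1,2,3}
  val[2] = {0,1,2,3}
  val[3] = {1,2,3}

6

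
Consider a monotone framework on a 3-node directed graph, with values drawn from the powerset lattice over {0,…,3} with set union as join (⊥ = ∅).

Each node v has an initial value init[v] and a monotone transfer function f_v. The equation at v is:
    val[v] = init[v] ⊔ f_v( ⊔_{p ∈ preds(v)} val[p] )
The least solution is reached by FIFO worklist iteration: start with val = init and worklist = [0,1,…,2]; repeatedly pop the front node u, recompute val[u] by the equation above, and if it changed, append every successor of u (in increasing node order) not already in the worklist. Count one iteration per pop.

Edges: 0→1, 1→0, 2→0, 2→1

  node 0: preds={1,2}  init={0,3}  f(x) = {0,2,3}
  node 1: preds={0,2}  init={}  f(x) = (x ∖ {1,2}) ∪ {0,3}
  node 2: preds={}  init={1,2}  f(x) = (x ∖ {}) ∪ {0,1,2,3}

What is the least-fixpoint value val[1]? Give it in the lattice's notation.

Trace (5 dequeues):
  [1] u=0 | in {1,2} | out {0,2,3} | prev {0,3} | push {}
  [2] u=1 | in {0,1,2,3} | out {0,3} | prev {} | push {0}
  [3] u=2 | in {} | out {0,1,2,3} | prev {1,2} | push {1}
  [4] u=0 | in {0,1,2,3} | out {0,2,3} | ==
  [5] u=1 | in {0,1,2,3} | out {0,3} | ==

Converged values:
  [0] {0,2,3}
  [1] {0,3}
  [2] {0,1,2,3}

{0,3}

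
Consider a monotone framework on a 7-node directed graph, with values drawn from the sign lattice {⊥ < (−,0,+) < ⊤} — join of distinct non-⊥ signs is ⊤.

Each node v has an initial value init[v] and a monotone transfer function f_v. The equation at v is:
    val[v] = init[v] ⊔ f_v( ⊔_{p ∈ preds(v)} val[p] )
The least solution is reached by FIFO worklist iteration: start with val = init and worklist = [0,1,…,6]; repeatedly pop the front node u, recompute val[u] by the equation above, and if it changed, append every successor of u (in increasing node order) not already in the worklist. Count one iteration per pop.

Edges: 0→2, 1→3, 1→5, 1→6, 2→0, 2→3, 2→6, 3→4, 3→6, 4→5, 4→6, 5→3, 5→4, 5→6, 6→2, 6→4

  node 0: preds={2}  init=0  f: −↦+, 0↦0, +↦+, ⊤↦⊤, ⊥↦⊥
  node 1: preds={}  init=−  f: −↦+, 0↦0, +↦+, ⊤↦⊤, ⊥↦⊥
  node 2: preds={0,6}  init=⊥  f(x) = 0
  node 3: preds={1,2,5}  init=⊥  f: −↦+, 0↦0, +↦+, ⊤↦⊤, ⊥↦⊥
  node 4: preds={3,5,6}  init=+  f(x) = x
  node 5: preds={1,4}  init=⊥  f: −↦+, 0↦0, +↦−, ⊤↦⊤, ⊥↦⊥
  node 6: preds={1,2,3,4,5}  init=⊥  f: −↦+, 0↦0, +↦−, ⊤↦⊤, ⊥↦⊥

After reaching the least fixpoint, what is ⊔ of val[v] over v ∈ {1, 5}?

Trace (11 dequeues):
  [1] u=0 | in ⊥ | out 0 | ==
  [2] u=1 | in ⊥ | out − | ==
  [3] u=2 | in 0 | out 0 | prev ⊥ | push {0}
  [4] u=3 | in ⊤ | out ⊤ | prev ⊥ | push {}
  [5] u=4 | in ⊤ | out ⊤ | prev + | push {}
  [6] u=5 | in ⊤ | out ⊤ | prev ⊥ | push {3,4}
  [7] u=6 | in ⊤ | out ⊤ | prev ⊥ | push {2}
  [8] u=0 | in 0 | out 0 | ==
  [9] u=3 | in ⊤ | out ⊤ | ==
  [10] u=4 | in ⊤ | out ⊤ | ==
  [11] u=2 | in ⊤ | out 0 | ==

Converged values:
  [0] 0
  [1] −
  [2] 0
  [3] ⊤
  [4] ⊤
  [5] ⊤
  [6] ⊤

⊤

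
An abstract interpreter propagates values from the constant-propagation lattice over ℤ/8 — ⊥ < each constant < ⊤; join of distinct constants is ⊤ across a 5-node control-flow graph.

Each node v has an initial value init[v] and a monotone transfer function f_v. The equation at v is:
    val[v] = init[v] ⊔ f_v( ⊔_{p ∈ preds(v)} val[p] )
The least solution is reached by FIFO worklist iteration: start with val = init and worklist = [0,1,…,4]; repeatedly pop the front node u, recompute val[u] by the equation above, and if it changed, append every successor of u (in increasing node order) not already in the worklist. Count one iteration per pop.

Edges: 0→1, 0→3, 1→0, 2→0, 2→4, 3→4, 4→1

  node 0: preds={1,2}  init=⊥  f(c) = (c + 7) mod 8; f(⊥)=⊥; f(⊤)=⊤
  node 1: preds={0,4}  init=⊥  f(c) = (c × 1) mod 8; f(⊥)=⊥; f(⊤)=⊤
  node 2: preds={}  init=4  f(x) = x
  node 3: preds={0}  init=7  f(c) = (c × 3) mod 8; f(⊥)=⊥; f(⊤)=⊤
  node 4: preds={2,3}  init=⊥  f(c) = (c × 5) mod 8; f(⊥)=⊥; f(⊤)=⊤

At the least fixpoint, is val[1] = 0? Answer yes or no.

Trace (9 dequeues):
  [1] u=0 | in 4 | out 3 | prev ⊥ | push {}
  [2] u=1 | in 3 | out 3 | prev ⊥ | push {0}
  [3] u=2 | in ⊥ | out 4 | ==
  [4] u=3 | in 3 | out ⊤ | prev 7 | push {}
  [5] u=4 | in ⊤ | out ⊤ | prev ⊥ | push {1}
  [6] u=0 | in ⊤ | out ⊤ | prev 3 | push {3}
  [7] u=1 | in ⊤ | out ⊤ | prev 3 | push {0}
  [8] u=3 | in ⊤ | out ⊤ | ==
  [9] u=0 | in ⊤ | out ⊤ | ==

Converged values:
  [0] ⊤
  [1] ⊤
  [2] 4
  [3] ⊤
  [4] ⊤

no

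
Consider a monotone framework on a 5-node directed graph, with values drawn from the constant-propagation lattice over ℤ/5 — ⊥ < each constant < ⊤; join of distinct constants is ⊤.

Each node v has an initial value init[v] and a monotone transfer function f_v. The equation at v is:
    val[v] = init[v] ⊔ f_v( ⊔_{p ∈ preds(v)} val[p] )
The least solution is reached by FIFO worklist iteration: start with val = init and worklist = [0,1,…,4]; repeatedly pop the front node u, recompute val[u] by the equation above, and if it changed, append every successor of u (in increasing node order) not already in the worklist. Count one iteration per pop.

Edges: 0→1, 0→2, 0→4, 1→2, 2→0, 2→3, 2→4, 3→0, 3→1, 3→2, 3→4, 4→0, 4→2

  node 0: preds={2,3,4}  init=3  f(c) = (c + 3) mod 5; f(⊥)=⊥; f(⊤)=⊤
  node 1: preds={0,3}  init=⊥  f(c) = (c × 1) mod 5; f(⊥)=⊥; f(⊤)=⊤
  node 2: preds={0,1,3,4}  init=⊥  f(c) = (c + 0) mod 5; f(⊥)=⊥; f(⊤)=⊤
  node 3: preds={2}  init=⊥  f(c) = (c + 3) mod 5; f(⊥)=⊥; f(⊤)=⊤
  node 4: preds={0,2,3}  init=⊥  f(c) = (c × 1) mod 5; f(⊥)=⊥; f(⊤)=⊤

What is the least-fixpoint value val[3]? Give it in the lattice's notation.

Trace (15 dequeues):
  [1] u=0 | in ⊥ | out 3 | ==
  [2] u=1 | in 3 | out 3 | prev ⊥ | push {}
  [3] u=2 | in 3 | out 3 | prev ⊥ | push {0}
  [4] u=3 | in 3 | out 1 | prev ⊥ | push {1,2}
  [5] u=4 | in ⊤ | out ⊤ | prev ⊥ | push {}
  [6] u=0 | in ⊤ | out ⊤ | prev 3 | push {4}
  [7] u=1 | in ⊤ | out ⊤ | prev 3 | push {}
  [8] u=2 | in ⊤ | out ⊤ | prev 3 | push {0,3}
  [9] u=4 | in ⊤ | out ⊤ | ==
  [10] u=0 | in ⊤ | out ⊤ | ==
  [11] u=3 | in ⊤ | out ⊤ | prev 1 | push {0,1,2,4}
  [12] u=0 | in ⊤ | out ⊤ | ==
  [13] u=1 | in ⊤ | out ⊤ | ==
  [14] u=2 | in ⊤ | out ⊤ | ==
  [15] u=4 | in ⊤ | out ⊤ | ==

Converged values:
  [0] ⊤
  [1] ⊤
  [2] ⊤
  [3] ⊤
  [4] ⊤

⊤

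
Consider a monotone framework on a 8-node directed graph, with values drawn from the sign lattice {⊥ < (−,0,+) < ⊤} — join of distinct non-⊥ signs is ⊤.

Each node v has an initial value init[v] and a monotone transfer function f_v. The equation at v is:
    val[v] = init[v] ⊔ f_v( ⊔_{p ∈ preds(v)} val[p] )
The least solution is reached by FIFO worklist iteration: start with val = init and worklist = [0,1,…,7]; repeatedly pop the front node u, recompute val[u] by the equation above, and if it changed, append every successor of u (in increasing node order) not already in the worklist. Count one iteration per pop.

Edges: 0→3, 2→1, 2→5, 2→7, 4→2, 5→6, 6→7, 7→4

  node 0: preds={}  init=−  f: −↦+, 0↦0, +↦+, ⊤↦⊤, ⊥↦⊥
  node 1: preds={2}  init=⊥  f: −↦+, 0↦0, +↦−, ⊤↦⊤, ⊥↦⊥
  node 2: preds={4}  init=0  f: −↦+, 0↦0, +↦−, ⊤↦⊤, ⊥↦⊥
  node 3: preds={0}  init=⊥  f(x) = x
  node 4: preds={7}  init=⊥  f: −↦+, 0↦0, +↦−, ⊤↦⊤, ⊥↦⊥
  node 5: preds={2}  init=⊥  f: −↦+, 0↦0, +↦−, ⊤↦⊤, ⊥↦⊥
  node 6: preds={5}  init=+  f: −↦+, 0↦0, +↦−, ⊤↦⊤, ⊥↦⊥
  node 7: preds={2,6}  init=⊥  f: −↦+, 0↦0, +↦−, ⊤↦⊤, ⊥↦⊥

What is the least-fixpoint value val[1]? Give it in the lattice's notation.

⊤

Worklist (14 pops):
  #1 pop 0: in=⊥ → − (no change)
  #2 pop 1: in=0 → 0 (was ⊥); enqueue []
  #3 pop 2: in=⊥ → 0 (no change)
  #4 pop 3: in=− → − (was ⊥); enqueue []
  #5 pop 4: in=⊥ → ⊥ (no change)
  #6 pop 5: in=0 → 0 (was ⊥); enqueue []
  #7 pop 6: in=0 → ⊤ (was +); enqueue []
  #8 pop 7: in=⊤ → ⊤ (was ⊥); enqueue [4]
  #9 pop 4: in=⊤ → ⊤ (was ⊥); enqueue [2]
  #10 pop 2: in=⊤ → ⊤ (was 0); enqueue [1,5,7]
  #11 pop 1: in=⊤ → ⊤ (was 0); enqueue []
  #12 pop 5: in=⊤ → ⊤ (was 0); enqueue [6]
  #13 pop 7: in=⊤ → ⊤ (no change)
  #14 pop 6: in=⊤ → ⊤ (no change)

Fixpoint:
  val[0] = −
  val[1] = ⊤
  val[2] = ⊤
  val[3] = −
  val[4] = ⊤
  val[5] = ⊤
  val[6] = ⊤
  val[7] = ⊤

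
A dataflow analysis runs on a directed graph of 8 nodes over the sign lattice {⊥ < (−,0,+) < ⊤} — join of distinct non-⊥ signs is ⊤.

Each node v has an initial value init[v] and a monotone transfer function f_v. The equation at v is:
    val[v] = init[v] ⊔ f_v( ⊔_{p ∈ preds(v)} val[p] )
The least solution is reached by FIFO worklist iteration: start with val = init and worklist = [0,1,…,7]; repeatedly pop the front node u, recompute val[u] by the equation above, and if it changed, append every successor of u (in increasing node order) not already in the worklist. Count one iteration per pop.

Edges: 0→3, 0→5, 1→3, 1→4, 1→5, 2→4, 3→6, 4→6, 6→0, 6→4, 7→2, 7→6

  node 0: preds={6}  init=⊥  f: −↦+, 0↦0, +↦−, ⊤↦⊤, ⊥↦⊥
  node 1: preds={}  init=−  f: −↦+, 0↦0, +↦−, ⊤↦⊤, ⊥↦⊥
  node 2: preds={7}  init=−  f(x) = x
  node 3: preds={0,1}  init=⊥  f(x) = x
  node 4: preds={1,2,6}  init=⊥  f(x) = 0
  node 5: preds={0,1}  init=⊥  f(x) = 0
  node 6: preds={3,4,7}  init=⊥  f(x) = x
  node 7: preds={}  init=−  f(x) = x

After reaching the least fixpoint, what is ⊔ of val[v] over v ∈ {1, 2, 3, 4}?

⊤

Trace (13 dequeues):
  [1] u=0 | in ⊥ | out ⊥ | ==
  [2] u=1 | in ⊥ | out − | ==
  [3] u=2 | in − | out − | ==
  [4] u=3 | in − | out − | prev ⊥ | push {}
  [5] u=4 | in − | out 0 | prev ⊥ | push {}
  [6] u=5 | in − | out 0 | prev ⊥ | push {}
  [7] u=6 | in ⊤ | out ⊤ | prev ⊥ | push {0,4}
  [8] u=7 | in ⊥ | out − | ==
  [9] u=0 | in ⊤ | out ⊤ | prev ⊥ | push {3,5}
  [10] u=4 | in ⊤ | out 0 | ==
  [11] u=3 | in ⊤ | out ⊤ | prev − | push {6}
  [12] u=5 | in ⊤ | out 0 | ==
  [13] u=6 | in ⊤ | out ⊤ | ==

Converged values:
  [0] ⊤
  [1] −
  [2] −
  [3] ⊤
  [4] 0
  [5] 0
  [6] ⊤
  [7] −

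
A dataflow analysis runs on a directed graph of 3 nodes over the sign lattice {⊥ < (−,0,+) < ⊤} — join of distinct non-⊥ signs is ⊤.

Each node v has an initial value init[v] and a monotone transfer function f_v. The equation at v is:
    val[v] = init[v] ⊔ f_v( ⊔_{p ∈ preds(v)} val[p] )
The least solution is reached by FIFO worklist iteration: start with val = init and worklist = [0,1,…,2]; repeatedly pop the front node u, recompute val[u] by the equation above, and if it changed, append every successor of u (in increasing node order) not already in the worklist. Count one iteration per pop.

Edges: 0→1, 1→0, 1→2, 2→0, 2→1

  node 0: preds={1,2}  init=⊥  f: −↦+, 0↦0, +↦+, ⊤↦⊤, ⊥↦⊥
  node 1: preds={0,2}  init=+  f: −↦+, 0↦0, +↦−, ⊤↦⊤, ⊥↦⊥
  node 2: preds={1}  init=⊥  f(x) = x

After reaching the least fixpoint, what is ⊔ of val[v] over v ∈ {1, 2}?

Worklist (5 pops):
  #1 pop 0: in=+ → + (was ⊥); enqueue []
  #2 pop 1: in=+ → ⊤ (was +); enqueue [0]
  #3 pop 2: in=⊤ → ⊤ (was ⊥); enqueue [1]
  #4 pop 0: in=⊤ → ⊤ (was +); enqueue []
  #5 pop 1: in=⊤ → ⊤ (no change)

Fixpoint:
  val[0] = ⊤
  val[1] = ⊤
  val[2] = ⊤

⊤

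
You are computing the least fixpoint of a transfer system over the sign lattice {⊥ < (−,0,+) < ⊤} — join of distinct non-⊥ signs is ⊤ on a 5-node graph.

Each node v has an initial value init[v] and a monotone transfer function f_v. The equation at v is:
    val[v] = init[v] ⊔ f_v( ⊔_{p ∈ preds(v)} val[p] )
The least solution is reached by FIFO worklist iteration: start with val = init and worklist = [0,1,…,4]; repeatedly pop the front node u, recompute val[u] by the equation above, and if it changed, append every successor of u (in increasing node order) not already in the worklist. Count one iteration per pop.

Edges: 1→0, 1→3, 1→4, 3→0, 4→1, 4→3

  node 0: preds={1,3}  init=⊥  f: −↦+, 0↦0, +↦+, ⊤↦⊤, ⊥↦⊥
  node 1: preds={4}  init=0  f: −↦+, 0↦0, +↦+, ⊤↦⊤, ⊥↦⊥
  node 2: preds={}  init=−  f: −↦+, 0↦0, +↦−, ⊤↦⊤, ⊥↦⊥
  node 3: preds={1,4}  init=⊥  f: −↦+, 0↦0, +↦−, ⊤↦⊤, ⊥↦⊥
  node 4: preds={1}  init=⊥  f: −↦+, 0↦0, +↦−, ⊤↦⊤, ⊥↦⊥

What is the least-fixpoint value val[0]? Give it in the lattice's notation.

0

Trace (8 dequeues):
  [1] u=0 | in 0 | out 0 | prev ⊥ | push {}
  [2] u=1 | in ⊥ | out 0 | ==
  [3] u=2 | in ⊥ | out − | ==
  [4] u=3 | in 0 | out 0 | prev ⊥ | push {0}
  [5] u=4 | in 0 | out 0 | prev ⊥ | push {1,3}
  [6] u=0 | in 0 | out 0 | ==
  [7] u=1 | in 0 | out 0 | ==
  [8] u=3 | in 0 | out 0 | ==

Converged values:
  [0] 0
  [1] 0
  [2] −
  [3] 0
  [4] 0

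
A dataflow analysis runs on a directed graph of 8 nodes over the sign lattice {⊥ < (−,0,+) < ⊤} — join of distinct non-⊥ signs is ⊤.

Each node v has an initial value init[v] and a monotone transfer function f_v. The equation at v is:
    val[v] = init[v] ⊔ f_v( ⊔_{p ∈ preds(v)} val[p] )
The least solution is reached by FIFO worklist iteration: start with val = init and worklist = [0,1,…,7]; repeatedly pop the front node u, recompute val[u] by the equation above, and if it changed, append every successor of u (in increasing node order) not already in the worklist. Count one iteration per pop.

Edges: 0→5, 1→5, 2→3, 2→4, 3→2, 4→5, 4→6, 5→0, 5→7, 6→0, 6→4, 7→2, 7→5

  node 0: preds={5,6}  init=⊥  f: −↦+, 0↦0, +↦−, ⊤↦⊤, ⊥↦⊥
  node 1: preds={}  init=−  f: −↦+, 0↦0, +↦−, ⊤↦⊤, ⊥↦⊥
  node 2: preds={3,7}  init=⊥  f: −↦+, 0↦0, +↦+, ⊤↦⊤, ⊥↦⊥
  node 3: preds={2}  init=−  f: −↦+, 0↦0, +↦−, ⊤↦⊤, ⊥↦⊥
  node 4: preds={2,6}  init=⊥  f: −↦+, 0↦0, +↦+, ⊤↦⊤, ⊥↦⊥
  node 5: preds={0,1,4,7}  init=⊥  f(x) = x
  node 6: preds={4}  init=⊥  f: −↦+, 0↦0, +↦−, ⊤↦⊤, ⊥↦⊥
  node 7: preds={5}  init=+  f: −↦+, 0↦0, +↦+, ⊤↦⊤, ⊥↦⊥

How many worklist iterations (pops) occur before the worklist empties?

Iteration log — 12 steps:
  step 1. node 0  ⊔preds=⊥  new=⊥  stable
  step 2. node 1  ⊔preds=⊥  new=−  stable
  step 3. node 2  ⊔preds=⊤  new=⊤  old=⊥  +wl: 
  step 4. node 3  ⊔preds=⊤  new=⊤  old=−  +wl: 2
  step 5. node 4  ⊔preds=⊤  new=⊤  old=⊥  +wl: 
  step 6. node 5  ⊔preds=⊤  new=⊤  old=⊥  +wl: 0
  step 7. node 6  ⊔preds=⊤  new=⊤  old=⊥  +wl: 4
  step 8. node 7  ⊔preds=⊤  new=⊤  old=+  +wl: 5
  step 9. node 2  ⊔preds=⊤  new=⊤  stable
  step 10. node 0  ⊔preds=⊤  new=⊤  old=⊥  +wl: 
  step 11. node 4  ⊔preds=⊤  new=⊤  stable
  step 12. node 5  ⊔preds=⊤  new=⊤  stable

Least fixpoint reached:
  node 0: ⊤
  node 1: −
  node 2: ⊤
  node 3: ⊤
  node 4: ⊤
  node 5: ⊤
  node 6: ⊤
  node 7: ⊤

12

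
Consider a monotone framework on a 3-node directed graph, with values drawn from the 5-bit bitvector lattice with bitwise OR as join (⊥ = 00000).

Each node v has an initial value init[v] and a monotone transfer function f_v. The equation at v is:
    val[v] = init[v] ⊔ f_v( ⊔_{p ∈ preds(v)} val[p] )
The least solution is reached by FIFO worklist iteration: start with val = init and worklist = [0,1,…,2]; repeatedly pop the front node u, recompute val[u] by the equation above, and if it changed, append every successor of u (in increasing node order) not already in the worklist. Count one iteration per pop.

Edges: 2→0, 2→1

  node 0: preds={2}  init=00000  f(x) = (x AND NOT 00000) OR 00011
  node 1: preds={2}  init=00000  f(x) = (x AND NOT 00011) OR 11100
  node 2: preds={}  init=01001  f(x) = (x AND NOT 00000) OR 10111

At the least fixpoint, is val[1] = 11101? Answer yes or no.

no

Trace (5 dequeues):
  [1] u=0 | in 01001 | out 01011 | prev 00000 | push {}
  [2] u=1 | in 01001 | out 11100 | prev 00000 | push {}
  [3] u=2 | in 00000 | out 11111 | prev 01001 | push {0,1}
  [4] u=0 | in 11111 | out 11111 | prev 01011 | push {}
  [5] u=1 | in 11111 | out 11100 | ==

Converged values:
  [0] 11111
  [1] 11100
  [2] 11111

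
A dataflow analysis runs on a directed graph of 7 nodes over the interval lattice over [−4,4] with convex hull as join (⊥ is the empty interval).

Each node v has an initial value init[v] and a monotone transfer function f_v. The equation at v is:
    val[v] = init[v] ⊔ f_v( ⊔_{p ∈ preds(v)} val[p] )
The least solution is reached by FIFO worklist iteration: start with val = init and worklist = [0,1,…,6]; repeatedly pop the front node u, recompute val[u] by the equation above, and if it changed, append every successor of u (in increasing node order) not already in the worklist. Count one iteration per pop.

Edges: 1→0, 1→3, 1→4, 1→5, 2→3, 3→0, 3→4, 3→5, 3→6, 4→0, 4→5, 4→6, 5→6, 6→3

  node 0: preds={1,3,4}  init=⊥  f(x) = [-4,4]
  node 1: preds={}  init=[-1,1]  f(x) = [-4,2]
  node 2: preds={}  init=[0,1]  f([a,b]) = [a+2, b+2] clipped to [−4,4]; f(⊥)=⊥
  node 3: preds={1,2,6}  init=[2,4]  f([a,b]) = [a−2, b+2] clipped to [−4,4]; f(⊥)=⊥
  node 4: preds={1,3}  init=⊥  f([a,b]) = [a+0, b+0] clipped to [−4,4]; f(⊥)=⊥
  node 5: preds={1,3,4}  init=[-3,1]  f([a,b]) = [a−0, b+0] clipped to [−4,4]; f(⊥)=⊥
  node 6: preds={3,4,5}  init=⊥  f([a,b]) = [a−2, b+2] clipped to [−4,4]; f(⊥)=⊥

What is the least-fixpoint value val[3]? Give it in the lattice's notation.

[-4,4]

Worklist (9 pops):
  #1 pop 0: in=[-1,4] → [-4,4] (was ⊥); enqueue []
  #2 pop 1: in=⊥ → [-4,2] (was [-1,1]); enqueue [0]
  #3 pop 2: in=⊥ → [0,1] (no change)
  #4 pop 3: in=[-4,2] → [-4,4] (was [2,4]); enqueue []
  #5 pop 4: in=[-4,4] → [-4,4] (was ⊥); enqueue []
  #6 pop 5: in=[-4,4] → [-4,4] (was [-3,1]); enqueue []
  #7 pop 6: in=[-4,4] → [-4,4] (was ⊥); enqueue [3]
  #8 pop 0: in=[-4,4] → [-4,4] (no change)
  #9 pop 3: in=[-4,4] → [-4,4] (no change)

Fixpoint:
  val[0] = [-4,4]
  val[1] = [-4,2]
  val[2] = [0,1]
  val[3] = [-4,4]
  val[4] = [-4,4]
  val[5] = [-4,4]
  val[6] = [-4,4]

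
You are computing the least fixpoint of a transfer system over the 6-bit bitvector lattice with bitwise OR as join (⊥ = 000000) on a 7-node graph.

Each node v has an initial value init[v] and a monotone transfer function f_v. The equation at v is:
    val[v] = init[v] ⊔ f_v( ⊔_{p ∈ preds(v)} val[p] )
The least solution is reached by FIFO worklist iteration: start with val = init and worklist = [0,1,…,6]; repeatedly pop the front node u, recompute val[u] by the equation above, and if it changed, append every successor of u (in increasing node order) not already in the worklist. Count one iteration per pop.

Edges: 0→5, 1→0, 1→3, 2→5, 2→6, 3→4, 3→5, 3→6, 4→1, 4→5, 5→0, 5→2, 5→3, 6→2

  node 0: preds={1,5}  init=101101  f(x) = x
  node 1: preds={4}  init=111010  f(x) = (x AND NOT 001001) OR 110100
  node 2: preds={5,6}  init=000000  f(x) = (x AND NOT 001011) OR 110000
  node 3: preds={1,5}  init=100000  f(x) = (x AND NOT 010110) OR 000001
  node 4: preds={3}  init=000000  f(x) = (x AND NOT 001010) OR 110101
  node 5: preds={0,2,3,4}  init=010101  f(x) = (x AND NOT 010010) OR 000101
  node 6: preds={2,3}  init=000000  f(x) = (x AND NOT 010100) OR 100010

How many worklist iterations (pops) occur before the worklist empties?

11

Worklist (11 pops):
  #1 pop 0: in=111111 → 111111 (was 101101); enqueue []
  #2 pop 1: in=000000 → 111110 (was 111010); enqueue [0]
  #3 pop 2: in=010101 → 110100 (was 000000); enqueue []
  #4 pop 3: in=111111 → 101001 (was 100000); enqueue []
  #5 pop 4: in=101001 → 110101 (was 000000); enqueue [1]
  #6 pop 5: in=111111 → 111101 (was 010101); enqueue [2,3]
  #7 pop 6: in=111101 → 101011 (was 000000); enqueue []
  #8 pop 0: in=111111 → 111111 (no change)
  #9 pop 1: in=110101 → 111110 (no change)
  #10 pop 2: in=111111 → 110100 (no change)
  #11 pop 3: in=111111 → 101001 (no change)

Fixpoint:
  val[0] = 111111
  val[1] = 111110
  val[2] = 110100
  val[3] = 101001
  val[4] = 110101
  val[5] = 111101
  val[6] = 101011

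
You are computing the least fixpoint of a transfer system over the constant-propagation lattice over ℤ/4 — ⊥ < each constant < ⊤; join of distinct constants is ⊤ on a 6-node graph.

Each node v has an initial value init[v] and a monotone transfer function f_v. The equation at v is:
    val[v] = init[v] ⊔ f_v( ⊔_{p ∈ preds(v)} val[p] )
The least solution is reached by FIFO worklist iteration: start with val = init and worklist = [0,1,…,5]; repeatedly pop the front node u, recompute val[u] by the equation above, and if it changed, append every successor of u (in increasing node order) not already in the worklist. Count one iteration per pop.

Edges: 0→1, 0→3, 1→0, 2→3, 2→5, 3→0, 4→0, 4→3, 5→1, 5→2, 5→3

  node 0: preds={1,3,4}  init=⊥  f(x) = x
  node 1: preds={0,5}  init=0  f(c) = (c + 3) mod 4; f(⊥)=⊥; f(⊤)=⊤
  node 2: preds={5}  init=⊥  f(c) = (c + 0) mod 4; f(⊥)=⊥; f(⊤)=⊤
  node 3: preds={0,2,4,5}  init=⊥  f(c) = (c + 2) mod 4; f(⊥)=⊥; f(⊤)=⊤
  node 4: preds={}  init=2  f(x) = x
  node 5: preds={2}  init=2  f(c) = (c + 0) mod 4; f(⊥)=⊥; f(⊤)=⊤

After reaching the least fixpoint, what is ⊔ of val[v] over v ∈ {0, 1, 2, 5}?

Worklist (7 pops):
  #1 pop 0: in=⊤ → ⊤ (was ⊥); enqueue []
  #2 pop 1: in=⊤ → ⊤ (was 0); enqueue [0]
  #3 pop 2: in=2 → 2 (was ⊥); enqueue []
  #4 pop 3: in=⊤ → ⊤ (was ⊥); enqueue []
  #5 pop 4: in=⊥ → 2 (no change)
  #6 pop 5: in=2 → 2 (no change)
  #7 pop 0: in=⊤ → ⊤ (no change)

Fixpoint:
  val[0] = ⊤
  val[1] = ⊤
  val[2] = 2
  val[3] = ⊤
  val[4] = 2
  val[5] = 2

⊤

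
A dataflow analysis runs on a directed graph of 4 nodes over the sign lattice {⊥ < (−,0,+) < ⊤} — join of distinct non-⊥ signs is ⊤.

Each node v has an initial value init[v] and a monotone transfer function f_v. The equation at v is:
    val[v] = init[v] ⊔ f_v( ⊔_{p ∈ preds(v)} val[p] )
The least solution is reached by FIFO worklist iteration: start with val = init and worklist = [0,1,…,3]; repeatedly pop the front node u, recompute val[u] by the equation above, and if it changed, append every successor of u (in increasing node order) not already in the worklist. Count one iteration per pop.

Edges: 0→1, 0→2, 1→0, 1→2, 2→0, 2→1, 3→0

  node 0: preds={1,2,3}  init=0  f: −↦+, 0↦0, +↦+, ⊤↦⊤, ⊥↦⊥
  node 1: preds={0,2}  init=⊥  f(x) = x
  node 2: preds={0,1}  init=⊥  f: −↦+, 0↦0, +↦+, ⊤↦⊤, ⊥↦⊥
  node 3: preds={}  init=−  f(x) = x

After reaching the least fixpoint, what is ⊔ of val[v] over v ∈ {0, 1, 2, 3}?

Iteration log — 6 steps:
  step 1. node 0  ⊔preds=−  new=⊤  old=0  +wl: 
  step 2. node 1  ⊔preds=⊤  new=⊤  old=⊥  +wl: 0
  step 3. node 2  ⊔preds=⊤  new=⊤  old=⊥  +wl: 1
  step 4. node 3  ⊔preds=⊥  new=−  stable
  step 5. node 0  ⊔preds=⊤  new=⊤  stable
  step 6. node 1  ⊔preds=⊤  new=⊤  stable

Least fixpoint reached:
  node 0: ⊤
  node 1: ⊤
  node 2: ⊤
  node 3: −

⊤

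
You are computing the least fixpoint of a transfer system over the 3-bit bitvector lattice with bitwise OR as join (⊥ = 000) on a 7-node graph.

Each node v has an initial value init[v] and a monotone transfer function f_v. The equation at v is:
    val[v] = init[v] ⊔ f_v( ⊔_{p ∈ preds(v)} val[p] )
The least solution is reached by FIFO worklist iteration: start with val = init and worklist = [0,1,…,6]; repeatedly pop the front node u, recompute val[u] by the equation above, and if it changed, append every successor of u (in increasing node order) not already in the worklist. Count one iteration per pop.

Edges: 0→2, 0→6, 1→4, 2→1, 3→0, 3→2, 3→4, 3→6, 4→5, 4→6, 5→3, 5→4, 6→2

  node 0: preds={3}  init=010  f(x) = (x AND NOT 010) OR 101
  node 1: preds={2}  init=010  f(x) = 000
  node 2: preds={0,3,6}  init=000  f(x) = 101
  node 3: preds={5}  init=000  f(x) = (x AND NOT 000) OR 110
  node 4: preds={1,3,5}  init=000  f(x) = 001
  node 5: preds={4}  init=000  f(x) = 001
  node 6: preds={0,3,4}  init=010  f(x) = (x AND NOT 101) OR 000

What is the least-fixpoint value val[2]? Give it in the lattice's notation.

Trace (15 dequeues):
  [1] u=0 | in 000 | out 111 | prev 010 | push {}
  [2] u=1 | in 000 | out 010 | ==
  [3] u=2 | in 111 | out 101 | prev 000 | push {1}
  [4] u=3 | in 000 | out 110 | prev 000 | push {0,2}
  [5] u=4 | in 110 | out 001 | prev 000 | push {}
  [6] u=5 | in 001 | out 001 | prev 000 | push {3,4}
  [7] u=6 | in 111 | out 010 | ==
  [8] u=1 | in 101 | out 010 | ==
  [9] u=0 | in 110 | out 111 | ==
  [10] u=2 | in 111 | out 101 | ==
  [11] u=3 | in 001 | out 111 | prev 110 | push {0,2,6}
  [12] u=4 | in 111 | out 001 | ==
  [13] u=0 | in 111 | out 111 | ==
  [14] u=2 | in 111 | out 101 | ==
  [15] u=6 | in 111 | out 010 | ==

Converged values:
  [0] 111
  [1] 010
  [2] 101
  [3] 111
  [4] 001
  [5] 001
  [6] 010

101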